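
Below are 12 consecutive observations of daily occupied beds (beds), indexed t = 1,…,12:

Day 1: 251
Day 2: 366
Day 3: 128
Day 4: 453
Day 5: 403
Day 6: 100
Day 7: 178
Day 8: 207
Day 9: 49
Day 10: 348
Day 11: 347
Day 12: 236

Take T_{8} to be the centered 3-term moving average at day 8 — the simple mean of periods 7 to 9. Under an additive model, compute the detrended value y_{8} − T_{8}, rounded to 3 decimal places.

Trend T_8 = (178 + 207 + 49) / 3 = 434/3 = 144.66667
Detrended value: 207 − 144.66667 = 62.333

62.333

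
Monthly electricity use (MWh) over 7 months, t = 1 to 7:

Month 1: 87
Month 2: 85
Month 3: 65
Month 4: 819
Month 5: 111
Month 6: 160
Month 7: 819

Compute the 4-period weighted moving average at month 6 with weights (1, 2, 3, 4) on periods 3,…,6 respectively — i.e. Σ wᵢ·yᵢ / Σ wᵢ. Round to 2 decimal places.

Weighted sum: 1·65 + 2·819 + 3·111 + 4·160 = 65 + 1638 + 333 + 640 = 2676
Weight total: 1 + 2 + 3 + 4 = 10
WMA = 2676 / 10 = 267.60

267.60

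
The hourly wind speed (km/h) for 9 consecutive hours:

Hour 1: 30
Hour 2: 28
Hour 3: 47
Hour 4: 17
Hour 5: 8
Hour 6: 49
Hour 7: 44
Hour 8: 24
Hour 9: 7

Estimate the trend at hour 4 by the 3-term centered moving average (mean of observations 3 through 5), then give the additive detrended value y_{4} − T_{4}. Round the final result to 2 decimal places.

Trend T_4 = (47 + 17 + 8) / 3 = 72/3 = 24.0000
Detrended value: 17 − 24.0000 = -7.00

-7.00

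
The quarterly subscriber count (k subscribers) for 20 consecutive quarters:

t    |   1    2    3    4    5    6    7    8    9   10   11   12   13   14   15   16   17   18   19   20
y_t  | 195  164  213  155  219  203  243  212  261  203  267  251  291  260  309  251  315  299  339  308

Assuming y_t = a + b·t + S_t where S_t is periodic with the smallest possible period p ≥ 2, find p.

6

First differences y_{t+1} − y_t: -31, 49, -58, 64, -16, 40, -31, 49, -58, 64, -16, 40, -31, 49, …
The difference pattern repeats every 6 terms and not for any smaller step, so p = 6.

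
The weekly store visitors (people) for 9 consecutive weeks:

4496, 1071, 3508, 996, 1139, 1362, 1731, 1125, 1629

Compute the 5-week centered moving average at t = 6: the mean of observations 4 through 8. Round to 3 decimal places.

Sum of periods 4–8: 996 + 1139 + 1362 + 1731 + 1125 = 6353
Divide by 5: 6353 / 5 = 1270.600

1270.600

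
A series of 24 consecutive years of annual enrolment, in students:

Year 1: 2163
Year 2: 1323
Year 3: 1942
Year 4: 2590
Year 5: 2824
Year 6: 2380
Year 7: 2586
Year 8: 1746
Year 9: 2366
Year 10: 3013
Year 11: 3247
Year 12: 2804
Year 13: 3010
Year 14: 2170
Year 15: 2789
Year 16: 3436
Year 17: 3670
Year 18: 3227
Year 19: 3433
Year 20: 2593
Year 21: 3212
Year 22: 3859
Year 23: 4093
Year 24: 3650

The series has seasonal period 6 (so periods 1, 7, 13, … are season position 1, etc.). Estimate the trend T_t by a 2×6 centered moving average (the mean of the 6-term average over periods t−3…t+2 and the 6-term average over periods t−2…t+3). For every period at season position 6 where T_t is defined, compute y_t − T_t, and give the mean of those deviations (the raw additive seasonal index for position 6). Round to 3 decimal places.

Season position 6 occurs at t = 6, 12, 18 (where T_t is defined).
t=6: T_6 = 2380.00000; y_6 − T_6 = 2380 − 2380.00000 = 0.00000
t=12: T_12 = 2803.58333; y_12 − T_12 = 2804 − 2803.58333 = 0.41667
t=18: T_18 = 3226.58333; y_18 − T_18 = 3227 − 3226.58333 = 0.41667
Mean deviation: (0.00000 + 0.41667 + 0.41667) / 3 = 0.278

0.278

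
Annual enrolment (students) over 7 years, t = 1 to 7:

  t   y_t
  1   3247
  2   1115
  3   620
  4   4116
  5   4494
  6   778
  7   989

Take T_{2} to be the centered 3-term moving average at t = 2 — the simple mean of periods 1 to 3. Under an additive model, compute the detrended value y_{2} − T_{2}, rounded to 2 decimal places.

-545.67

Trend T_2 = (3247 + 1115 + 620) / 3 = 4982/3 = 1660.6667
Detrended value: 1115 − 1660.6667 = -545.67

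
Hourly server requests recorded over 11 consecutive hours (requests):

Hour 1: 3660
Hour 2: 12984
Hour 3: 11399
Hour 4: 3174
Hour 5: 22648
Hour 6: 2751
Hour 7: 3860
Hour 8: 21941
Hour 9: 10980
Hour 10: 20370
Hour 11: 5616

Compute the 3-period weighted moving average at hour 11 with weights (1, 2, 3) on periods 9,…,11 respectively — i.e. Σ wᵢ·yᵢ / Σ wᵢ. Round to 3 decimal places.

Weighted sum: 1·10980 + 2·20370 + 3·5616 = 10980 + 40740 + 16848 = 68568
Weight total: 1 + 2 + 3 = 6
WMA = 68568 / 6 = 11428.000

11428.000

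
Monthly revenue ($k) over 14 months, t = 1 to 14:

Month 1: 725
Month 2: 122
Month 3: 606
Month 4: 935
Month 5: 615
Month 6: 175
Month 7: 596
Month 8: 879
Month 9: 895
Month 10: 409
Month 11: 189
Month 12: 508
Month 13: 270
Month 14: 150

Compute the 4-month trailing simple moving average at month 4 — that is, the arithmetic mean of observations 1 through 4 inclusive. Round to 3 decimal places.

597.000

Sum of periods 1–4: 725 + 122 + 606 + 935 = 2388
Divide by 4: 2388 / 4 = 597.000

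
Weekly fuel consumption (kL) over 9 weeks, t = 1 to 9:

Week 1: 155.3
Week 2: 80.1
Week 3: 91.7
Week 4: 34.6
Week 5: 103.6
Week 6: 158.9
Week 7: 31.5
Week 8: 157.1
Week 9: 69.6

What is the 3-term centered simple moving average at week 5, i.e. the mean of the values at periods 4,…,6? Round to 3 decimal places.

Sum of periods 4–6: 34.6 + 103.6 + 158.9 = 297.1
Divide by 3: 297.1 / 3 = 99.033

99.033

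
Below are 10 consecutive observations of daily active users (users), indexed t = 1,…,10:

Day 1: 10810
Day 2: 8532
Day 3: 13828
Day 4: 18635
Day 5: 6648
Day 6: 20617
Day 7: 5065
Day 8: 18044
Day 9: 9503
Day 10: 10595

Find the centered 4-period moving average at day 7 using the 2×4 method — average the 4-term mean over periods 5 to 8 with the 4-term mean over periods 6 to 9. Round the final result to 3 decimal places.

Sum over 5–8: 6648 + 20617 + 5065 + 18044 = 50374
Sum over 6–9: 20617 + 5065 + 18044 + 9503 = 53229
CMA at t=7 = (50374 + 53229) / (2·4) = 103603 / 8 = 12950.375

12950.375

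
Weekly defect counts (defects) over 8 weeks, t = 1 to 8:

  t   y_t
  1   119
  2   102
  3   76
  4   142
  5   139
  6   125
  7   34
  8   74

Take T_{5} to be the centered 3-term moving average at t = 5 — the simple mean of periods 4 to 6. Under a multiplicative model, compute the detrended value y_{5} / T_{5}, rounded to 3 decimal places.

1.027

Trend T_5 = (142 + 139 + 125) / 3 = 406/3 = 135.33333
Ratio to trend: 139 / 135.33333 = 1.027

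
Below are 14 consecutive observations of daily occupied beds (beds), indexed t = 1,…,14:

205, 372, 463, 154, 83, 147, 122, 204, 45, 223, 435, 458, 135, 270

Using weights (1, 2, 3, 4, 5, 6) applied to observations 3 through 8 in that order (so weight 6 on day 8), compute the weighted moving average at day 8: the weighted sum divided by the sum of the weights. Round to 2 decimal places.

Weighted sum: 1·463 + 2·154 + 3·83 + 4·147 + 5·122 + 6·204 = 463 + 308 + 249 + 588 + 610 + 1224 = 3442
Weight total: 1 + 2 + 3 + 4 + 5 + 6 = 21
WMA = 3442 / 21 = 163.90

163.90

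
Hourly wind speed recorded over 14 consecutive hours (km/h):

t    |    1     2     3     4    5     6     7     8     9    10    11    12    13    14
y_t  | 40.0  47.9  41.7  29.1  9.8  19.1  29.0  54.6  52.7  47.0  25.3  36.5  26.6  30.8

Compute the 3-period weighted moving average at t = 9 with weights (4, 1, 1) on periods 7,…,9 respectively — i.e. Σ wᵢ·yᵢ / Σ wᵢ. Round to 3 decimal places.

37.217

Weighted sum: 4·29.0 + 1·54.6 + 1·52.7 = 116.0 + 54.6 + 52.7 = 223.3
Weight total: 4 + 1 + 1 = 6
WMA = 223.3 / 6 = 37.217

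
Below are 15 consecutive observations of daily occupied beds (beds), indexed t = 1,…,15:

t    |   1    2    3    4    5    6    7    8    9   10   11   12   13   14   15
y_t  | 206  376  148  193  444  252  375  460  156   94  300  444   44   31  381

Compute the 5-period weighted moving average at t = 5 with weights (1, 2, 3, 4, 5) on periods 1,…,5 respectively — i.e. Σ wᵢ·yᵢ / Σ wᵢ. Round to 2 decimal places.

Weighted sum: 1·206 + 2·376 + 3·148 + 4·193 + 5·444 = 206 + 752 + 444 + 772 + 2220 = 4394
Weight total: 1 + 2 + 3 + 4 + 5 = 15
WMA = 4394 / 15 = 292.93

292.93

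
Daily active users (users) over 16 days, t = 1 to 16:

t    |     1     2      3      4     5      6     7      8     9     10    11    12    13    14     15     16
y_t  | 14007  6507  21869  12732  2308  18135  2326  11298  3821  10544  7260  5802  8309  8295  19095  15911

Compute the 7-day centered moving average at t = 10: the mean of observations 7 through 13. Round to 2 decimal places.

Sum of periods 7–13: 2326 + 11298 + 3821 + 10544 + 7260 + 5802 + 8309 = 49360
Divide by 7: 49360 / 7 = 7051.43

7051.43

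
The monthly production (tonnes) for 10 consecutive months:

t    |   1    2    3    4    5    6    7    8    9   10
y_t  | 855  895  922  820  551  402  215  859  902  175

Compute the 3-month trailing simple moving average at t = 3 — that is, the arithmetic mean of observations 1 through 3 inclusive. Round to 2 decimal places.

890.67

Sum of periods 1–3: 855 + 895 + 922 = 2672
Divide by 3: 2672 / 3 = 890.67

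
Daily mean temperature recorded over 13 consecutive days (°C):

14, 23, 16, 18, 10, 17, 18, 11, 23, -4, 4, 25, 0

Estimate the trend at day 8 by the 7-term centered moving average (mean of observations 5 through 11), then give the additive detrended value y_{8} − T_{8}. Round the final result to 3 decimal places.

-0.286

Trend T_8 = (10 + 17 + 18 + 11 + 23 + (-4) + 4) / 7 = 79/7 = 11.28571
Detrended value: 11 − 11.28571 = -0.286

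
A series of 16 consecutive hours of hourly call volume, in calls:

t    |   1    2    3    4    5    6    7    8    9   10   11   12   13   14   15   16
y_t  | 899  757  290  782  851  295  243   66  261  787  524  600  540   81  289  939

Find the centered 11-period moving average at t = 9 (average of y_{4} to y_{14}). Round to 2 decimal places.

Sum of periods 4–14: 782 + 851 + 295 + 243 + 66 + 261 + 787 + 524 + 600 + 540 + 81 = 5030
Divide by 11: 5030 / 11 = 457.27

457.27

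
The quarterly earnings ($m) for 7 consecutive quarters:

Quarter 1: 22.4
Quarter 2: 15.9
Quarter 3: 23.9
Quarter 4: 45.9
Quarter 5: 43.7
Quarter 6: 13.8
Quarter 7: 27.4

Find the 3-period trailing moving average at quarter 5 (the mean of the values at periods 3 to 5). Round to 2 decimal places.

Sum of periods 3–5: 23.9 + 45.9 + 43.7 = 113.5
Divide by 3: 113.5 / 3 = 37.83

37.83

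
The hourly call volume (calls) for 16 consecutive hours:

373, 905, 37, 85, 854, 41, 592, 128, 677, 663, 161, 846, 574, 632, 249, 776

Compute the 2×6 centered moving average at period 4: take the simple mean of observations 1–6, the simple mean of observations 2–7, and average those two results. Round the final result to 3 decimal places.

Sum over 1–6: 373 + 905 + 37 + 85 + 854 + 41 = 2295
Sum over 2–7: 905 + 37 + 85 + 854 + 41 + 592 = 2514
CMA at t=4 = (2295 + 2514) / (2·6) = 4809 / 12 = 400.750

400.750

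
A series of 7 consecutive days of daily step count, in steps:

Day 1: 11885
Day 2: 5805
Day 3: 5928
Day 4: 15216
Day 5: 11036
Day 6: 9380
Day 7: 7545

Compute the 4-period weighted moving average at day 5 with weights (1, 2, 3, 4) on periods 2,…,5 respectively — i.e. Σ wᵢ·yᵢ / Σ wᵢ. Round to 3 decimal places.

Weighted sum: 1·5805 + 2·5928 + 3·15216 + 4·11036 = 5805 + 11856 + 45648 + 44144 = 107453
Weight total: 1 + 2 + 3 + 4 = 10
WMA = 107453 / 10 = 10745.300

10745.300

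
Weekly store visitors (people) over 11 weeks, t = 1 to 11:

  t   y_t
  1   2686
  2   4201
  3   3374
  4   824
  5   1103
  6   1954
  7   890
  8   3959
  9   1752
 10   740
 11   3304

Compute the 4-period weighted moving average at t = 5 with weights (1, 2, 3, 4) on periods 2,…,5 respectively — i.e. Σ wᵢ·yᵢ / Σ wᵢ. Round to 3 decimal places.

Weighted sum: 1·4201 + 2·3374 + 3·824 + 4·1103 = 4201 + 6748 + 2472 + 4412 = 17833
Weight total: 1 + 2 + 3 + 4 = 10
WMA = 17833 / 10 = 1783.300

1783.300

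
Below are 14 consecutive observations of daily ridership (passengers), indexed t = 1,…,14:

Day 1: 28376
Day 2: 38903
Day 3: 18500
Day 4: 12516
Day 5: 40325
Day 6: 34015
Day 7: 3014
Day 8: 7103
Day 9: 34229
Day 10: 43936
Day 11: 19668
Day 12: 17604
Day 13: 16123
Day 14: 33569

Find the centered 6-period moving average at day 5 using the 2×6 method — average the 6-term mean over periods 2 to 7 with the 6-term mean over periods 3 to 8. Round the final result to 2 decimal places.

Sum over 2–7: 38903 + 18500 + 12516 + 40325 + 34015 + 3014 = 147273
Sum over 3–8: 18500 + 12516 + 40325 + 34015 + 3014 + 7103 = 115473
CMA at t=5 = (147273 + 115473) / (2·6) = 262746 / 12 = 21895.50

21895.50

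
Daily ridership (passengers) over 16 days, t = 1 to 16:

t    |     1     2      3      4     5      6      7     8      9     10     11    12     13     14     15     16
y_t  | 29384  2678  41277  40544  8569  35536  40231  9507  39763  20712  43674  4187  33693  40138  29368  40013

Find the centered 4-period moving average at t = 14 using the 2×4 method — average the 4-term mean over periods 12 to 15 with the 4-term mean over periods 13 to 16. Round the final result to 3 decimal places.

Sum over 12–15: 4187 + 33693 + 40138 + 29368 = 107386
Sum over 13–16: 33693 + 40138 + 29368 + 40013 = 143212
CMA at t=14 = (107386 + 143212) / (2·4) = 250598 / 8 = 31324.750

31324.750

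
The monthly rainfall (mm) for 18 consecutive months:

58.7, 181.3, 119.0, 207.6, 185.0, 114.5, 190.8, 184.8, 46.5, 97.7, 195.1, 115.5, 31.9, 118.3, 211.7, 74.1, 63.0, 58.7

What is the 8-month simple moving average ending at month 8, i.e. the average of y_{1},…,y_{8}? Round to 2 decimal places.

155.21

Sum of periods 1–8: 58.7 + 181.3 + 119.0 + 207.6 + 185.0 + 114.5 + 190.8 + 184.8 = 1241.7
Divide by 8: 1241.7 / 8 = 155.21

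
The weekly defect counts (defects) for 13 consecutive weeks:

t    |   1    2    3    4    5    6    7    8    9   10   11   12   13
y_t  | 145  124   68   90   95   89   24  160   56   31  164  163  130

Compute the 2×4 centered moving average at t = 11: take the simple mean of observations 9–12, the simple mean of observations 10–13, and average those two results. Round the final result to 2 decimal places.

Sum over 9–12: 56 + 31 + 164 + 163 = 414
Sum over 10–13: 31 + 164 + 163 + 130 = 488
CMA at t=11 = (414 + 488) / (2·4) = 902 / 8 = 112.75

112.75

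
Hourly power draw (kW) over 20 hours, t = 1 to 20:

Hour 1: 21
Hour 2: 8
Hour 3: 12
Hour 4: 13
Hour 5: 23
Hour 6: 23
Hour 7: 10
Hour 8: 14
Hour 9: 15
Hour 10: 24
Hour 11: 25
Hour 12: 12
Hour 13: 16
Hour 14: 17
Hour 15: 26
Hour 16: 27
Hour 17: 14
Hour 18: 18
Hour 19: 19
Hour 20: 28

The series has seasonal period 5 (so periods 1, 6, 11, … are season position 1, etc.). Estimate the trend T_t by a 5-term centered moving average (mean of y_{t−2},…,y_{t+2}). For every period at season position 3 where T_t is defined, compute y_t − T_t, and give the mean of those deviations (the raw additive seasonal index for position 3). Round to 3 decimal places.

-3.250

Season position 3 occurs at t = 3, 8, 13, 18 (where T_t is defined).
t=3: T_3 = 15.40000; y_3 − T_3 = 12 − 15.40000 = -3.40000
t=8: T_8 = 17.20000; y_8 − T_8 = 14 − 17.20000 = -3.20000
t=13: T_13 = 19.20000; y_13 − T_13 = 16 − 19.20000 = -3.20000
t=18: T_18 = 21.20000; y_18 − T_18 = 18 − 21.20000 = -3.20000
Mean deviation: (-3.40000 + -3.20000 + -3.20000 + -3.20000) / 4 = -3.250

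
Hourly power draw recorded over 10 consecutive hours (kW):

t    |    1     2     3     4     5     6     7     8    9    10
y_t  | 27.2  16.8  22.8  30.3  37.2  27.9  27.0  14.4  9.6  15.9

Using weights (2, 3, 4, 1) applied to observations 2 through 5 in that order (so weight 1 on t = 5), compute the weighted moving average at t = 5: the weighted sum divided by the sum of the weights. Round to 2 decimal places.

Weighted sum: 2·16.8 + 3·22.8 + 4·30.3 + 1·37.2 = 33.6 + 68.4 + 121.2 + 37.2 = 260.4
Weight total: 2 + 3 + 4 + 1 = 10
WMA = 260.4 / 10 = 26.04

26.04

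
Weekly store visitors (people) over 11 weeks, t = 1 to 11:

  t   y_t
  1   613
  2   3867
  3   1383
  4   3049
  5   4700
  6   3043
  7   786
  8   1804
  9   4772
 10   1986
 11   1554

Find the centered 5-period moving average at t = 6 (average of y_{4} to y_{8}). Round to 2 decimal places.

2676.40

Sum of periods 4–8: 3049 + 4700 + 3043 + 786 + 1804 = 13382
Divide by 5: 13382 / 5 = 2676.40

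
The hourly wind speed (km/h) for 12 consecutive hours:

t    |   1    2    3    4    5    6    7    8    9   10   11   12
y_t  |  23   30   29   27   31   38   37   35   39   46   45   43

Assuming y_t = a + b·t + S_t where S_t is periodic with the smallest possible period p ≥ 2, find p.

First differences y_{t+1} − y_t: 7, -1, -2, 4, 7, -1, -2, 4, 7, -1, …
The difference pattern repeats every 4 terms and not for any smaller step, so p = 4.

4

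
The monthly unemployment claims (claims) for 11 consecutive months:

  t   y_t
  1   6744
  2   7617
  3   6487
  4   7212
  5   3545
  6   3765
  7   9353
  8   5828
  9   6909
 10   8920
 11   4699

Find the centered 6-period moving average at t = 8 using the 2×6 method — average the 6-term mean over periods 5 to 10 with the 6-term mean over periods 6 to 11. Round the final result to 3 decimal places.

6482.833

Sum over 5–10: 3545 + 3765 + 9353 + 5828 + 6909 + 8920 = 38320
Sum over 6–11: 3765 + 9353 + 5828 + 6909 + 8920 + 4699 = 39474
CMA at t=8 = (38320 + 39474) / (2·6) = 77794 / 12 = 6482.833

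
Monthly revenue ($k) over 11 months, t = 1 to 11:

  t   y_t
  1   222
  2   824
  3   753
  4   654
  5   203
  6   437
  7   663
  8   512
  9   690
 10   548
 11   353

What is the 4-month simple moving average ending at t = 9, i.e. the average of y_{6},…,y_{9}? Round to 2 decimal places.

575.50

Sum of periods 6–9: 437 + 663 + 512 + 690 = 2302
Divide by 4: 2302 / 4 = 575.50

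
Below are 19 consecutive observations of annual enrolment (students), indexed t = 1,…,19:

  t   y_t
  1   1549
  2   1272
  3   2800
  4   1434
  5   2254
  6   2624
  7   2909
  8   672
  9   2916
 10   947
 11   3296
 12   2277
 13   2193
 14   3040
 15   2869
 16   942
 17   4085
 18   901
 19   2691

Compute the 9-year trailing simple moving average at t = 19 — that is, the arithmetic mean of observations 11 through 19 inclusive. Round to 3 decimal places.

Sum of periods 11–19: 3296 + 2277 + 2193 + 3040 + 2869 + 942 + 4085 + 901 + 2691 = 22294
Divide by 9: 22294 / 9 = 2477.111

2477.111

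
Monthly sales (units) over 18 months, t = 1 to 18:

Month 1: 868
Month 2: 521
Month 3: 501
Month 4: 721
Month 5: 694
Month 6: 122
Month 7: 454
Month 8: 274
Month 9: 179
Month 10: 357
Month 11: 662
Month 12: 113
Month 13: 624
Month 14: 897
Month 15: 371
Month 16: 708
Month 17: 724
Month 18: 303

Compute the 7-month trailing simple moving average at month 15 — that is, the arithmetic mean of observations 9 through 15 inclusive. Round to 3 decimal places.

Sum of periods 9–15: 179 + 357 + 662 + 113 + 624 + 897 + 371 = 3203
Divide by 7: 3203 / 7 = 457.571

457.571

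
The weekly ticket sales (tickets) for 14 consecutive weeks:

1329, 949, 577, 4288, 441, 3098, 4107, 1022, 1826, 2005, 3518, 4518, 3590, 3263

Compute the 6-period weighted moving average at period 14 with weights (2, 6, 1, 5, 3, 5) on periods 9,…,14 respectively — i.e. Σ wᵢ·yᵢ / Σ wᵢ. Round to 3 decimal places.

Weighted sum: 2·1826 + 6·2005 + 1·3518 + 5·4518 + 3·3590 + 5·3263 = 3652 + 12030 + 3518 + 22590 + 10770 + 16315 = 68875
Weight total: 2 + 6 + 1 + 5 + 3 + 5 = 22
WMA = 68875 / 22 = 3130.682

3130.682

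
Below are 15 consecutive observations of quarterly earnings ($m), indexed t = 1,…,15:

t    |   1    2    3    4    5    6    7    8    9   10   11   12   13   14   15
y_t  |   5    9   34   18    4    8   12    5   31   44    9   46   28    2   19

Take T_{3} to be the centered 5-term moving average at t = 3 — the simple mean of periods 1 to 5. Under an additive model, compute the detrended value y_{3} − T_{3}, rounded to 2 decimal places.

20.00

Trend T_3 = (5 + 9 + 34 + 18 + 4) / 5 = 70/5 = 14.0000
Detrended value: 34 − 14.0000 = 20.00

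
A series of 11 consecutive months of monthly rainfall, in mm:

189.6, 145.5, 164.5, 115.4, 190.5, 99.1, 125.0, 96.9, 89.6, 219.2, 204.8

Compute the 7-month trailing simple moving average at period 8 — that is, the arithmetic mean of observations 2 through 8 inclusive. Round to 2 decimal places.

Sum of periods 2–8: 145.5 + 164.5 + 115.4 + 190.5 + 99.1 + 125.0 + 96.9 = 936.9
Divide by 7: 936.9 / 7 = 133.84

133.84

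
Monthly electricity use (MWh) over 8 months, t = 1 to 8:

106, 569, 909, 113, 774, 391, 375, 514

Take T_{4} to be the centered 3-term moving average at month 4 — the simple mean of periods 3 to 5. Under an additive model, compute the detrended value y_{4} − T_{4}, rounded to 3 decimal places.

-485.667

Trend T_4 = (909 + 113 + 774) / 3 = 1796/3 = 598.66667
Detrended value: 113 − 598.66667 = -485.667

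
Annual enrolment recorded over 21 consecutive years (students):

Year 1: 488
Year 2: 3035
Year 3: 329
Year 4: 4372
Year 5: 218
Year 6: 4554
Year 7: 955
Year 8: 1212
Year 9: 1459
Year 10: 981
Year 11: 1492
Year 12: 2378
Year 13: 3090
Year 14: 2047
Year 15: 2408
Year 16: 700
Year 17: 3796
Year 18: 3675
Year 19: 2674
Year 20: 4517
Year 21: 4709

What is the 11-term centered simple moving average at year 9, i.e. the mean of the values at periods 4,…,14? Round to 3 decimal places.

Sum of periods 4–14: 4372 + 218 + 4554 + 955 + 1212 + 1459 + 981 + 1492 + 2378 + 3090 + 2047 = 22758
Divide by 11: 22758 / 11 = 2068.909

2068.909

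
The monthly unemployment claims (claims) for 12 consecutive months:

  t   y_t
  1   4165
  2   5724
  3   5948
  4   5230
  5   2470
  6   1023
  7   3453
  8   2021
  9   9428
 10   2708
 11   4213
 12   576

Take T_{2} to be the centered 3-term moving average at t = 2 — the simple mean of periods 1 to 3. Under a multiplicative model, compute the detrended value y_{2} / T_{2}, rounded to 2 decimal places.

Trend T_2 = (4165 + 5724 + 5948) / 3 = 15837/3 = 5279.0000
Ratio to trend: 5724 / 5279.0000 = 1.08

1.08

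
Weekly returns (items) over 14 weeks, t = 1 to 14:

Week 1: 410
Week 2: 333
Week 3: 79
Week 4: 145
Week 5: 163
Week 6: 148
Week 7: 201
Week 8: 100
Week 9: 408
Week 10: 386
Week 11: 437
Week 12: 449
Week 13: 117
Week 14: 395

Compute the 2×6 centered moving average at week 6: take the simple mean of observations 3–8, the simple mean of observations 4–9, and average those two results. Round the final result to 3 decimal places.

166.750

Sum over 3–8: 79 + 145 + 163 + 148 + 201 + 100 = 836
Sum over 4–9: 145 + 163 + 148 + 201 + 100 + 408 = 1165
CMA at t=6 = (836 + 1165) / (2·6) = 2001 / 12 = 166.750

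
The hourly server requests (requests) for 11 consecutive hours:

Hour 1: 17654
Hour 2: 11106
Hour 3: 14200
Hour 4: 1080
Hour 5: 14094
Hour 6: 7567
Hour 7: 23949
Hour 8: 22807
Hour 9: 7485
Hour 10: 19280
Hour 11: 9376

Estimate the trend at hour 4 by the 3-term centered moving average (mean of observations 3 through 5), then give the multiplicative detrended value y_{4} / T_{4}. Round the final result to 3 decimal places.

0.110

Trend T_4 = (14200 + 1080 + 14094) / 3 = 29374/3 = 9791.33333
Ratio to trend: 1080 / 9791.33333 = 0.110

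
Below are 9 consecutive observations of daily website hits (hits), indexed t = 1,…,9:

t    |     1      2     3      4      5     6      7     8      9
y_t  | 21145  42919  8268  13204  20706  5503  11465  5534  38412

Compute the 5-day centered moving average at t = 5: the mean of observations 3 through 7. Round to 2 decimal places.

Sum of periods 3–7: 8268 + 13204 + 20706 + 5503 + 11465 = 59146
Divide by 5: 59146 / 5 = 11829.20

11829.20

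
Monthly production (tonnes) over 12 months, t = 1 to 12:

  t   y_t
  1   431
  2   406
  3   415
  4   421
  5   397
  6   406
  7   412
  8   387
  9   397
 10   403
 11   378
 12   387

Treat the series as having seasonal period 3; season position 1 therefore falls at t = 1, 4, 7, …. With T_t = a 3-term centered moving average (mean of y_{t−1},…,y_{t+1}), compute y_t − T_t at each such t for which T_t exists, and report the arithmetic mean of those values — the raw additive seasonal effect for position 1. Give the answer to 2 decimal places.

10.22

Season position 1 occurs at t = 4, 7, 10 (where T_t is defined).
t=4: T_4 = 411.0000; y_4 − T_4 = 421 − 411.0000 = 10.0000
t=7: T_7 = 401.6667; y_7 − T_7 = 412 − 401.6667 = 10.3333
t=10: T_10 = 392.6667; y_10 − T_10 = 403 − 392.6667 = 10.3333
Mean deviation: (10.0000 + 10.3333 + 10.3333) / 3 = 10.22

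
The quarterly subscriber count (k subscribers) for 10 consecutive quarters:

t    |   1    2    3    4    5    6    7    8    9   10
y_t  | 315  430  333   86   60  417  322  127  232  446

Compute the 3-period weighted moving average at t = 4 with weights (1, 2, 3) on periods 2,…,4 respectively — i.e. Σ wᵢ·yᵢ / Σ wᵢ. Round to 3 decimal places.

225.667

Weighted sum: 1·430 + 2·333 + 3·86 = 430 + 666 + 258 = 1354
Weight total: 1 + 2 + 3 = 6
WMA = 1354 / 6 = 225.667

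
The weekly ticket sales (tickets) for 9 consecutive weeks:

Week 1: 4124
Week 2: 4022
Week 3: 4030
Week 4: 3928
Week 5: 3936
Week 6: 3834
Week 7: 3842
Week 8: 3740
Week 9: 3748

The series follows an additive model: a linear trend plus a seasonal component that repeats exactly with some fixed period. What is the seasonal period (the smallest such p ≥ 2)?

First differences y_{t+1} − y_t: -102, 8, -102, 8, -102, 8, …
The difference pattern repeats every 2 terms and not for any smaller step, so p = 2.

2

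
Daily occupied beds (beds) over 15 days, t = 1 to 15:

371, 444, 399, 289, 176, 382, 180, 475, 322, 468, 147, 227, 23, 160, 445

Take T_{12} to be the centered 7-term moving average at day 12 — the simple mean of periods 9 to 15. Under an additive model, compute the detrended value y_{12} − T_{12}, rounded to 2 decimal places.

Trend T_12 = (322 + 468 + 147 + 227 + 23 + 160 + 445) / 7 = 1792/7 = 256.0000
Detrended value: 227 − 256.0000 = -29.00

-29.00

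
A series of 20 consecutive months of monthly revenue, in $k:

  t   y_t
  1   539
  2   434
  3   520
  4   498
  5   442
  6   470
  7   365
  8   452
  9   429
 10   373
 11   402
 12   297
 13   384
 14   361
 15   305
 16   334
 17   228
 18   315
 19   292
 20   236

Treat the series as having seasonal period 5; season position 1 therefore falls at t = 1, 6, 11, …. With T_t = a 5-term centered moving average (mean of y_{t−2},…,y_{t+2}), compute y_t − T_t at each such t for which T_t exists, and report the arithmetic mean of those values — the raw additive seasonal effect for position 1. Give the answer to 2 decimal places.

25.00

Season position 1 occurs at t = 6, 11, 16 (where T_t is defined).
t=6: T_6 = 445.4000; y_6 − T_6 = 470 − 445.4000 = 24.6000
t=11: T_11 = 377.0000; y_11 − T_11 = 402 − 377.0000 = 25.0000
t=16: T_16 = 308.6000; y_16 − T_16 = 334 − 308.6000 = 25.4000
Mean deviation: (24.6000 + 25.0000 + 25.4000) / 3 = 25.00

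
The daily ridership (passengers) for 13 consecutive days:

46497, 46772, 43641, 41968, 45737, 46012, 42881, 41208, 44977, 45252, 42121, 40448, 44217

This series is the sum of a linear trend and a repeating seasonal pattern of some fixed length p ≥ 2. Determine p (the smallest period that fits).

First differences y_{t+1} − y_t: 275, -3131, -1673, 3769, 275, -3131, -1673, 3769, 275, -3131, …
The difference pattern repeats every 4 terms and not for any smaller step, so p = 4.

4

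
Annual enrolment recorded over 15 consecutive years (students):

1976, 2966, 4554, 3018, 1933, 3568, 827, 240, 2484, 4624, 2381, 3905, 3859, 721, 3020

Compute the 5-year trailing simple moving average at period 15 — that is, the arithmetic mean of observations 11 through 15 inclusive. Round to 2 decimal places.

2777.20

Sum of periods 11–15: 2381 + 3905 + 3859 + 721 + 3020 = 13886
Divide by 5: 13886 / 5 = 2777.20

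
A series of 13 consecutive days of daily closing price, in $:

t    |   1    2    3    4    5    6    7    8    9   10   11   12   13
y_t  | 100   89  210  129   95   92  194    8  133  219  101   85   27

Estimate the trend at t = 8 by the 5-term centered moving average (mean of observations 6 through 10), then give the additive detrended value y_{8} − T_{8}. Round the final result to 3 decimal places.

-121.200

Trend T_8 = (92 + 194 + 8 + 133 + 219) / 5 = 646/5 = 129.20000
Detrended value: 8 − 129.20000 = -121.200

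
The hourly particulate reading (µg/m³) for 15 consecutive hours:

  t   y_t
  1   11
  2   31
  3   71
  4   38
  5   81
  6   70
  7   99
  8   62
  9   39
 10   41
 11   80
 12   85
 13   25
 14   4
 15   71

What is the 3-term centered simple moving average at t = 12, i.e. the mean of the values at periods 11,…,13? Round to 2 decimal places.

63.33

Sum of periods 11–13: 80 + 85 + 25 = 190
Divide by 3: 190 / 3 = 63.33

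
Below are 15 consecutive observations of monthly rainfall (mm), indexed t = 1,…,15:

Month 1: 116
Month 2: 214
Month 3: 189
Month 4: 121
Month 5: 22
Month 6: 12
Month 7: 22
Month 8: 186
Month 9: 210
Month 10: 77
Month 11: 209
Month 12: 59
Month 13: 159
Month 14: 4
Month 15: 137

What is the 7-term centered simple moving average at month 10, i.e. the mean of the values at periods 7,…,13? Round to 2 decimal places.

Sum of periods 7–13: 22 + 186 + 210 + 77 + 209 + 59 + 159 = 922
Divide by 7: 922 / 7 = 131.71

131.71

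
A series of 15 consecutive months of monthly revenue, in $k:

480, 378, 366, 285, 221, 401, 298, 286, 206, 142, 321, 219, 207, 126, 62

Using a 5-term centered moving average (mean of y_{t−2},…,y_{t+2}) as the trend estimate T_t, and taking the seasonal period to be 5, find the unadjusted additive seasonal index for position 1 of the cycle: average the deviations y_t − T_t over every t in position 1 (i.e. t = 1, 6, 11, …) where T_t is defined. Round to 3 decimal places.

Season position 1 occurs at t = 6, 11 (where T_t is defined).
t=6: T_6 = 298.20000; y_6 − T_6 = 401 − 298.20000 = 102.80000
t=11: T_11 = 219.00000; y_11 − T_11 = 321 − 219.00000 = 102.00000
Mean deviation: (102.80000 + 102.00000) / 2 = 102.400

102.400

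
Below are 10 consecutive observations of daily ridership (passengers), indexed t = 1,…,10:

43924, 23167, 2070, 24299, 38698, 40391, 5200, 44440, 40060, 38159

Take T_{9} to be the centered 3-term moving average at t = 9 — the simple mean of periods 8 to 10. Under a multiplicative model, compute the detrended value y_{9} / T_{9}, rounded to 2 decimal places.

Trend T_9 = (44440 + 40060 + 38159) / 3 = 122659/3 = 40886.3333
Ratio to trend: 40060 / 40886.3333 = 0.98

0.98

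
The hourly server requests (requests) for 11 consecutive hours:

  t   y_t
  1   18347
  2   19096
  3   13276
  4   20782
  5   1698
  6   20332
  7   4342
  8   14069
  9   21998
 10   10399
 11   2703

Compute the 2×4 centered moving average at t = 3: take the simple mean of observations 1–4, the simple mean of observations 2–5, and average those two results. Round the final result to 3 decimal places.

15794.125

Sum over 1–4: 18347 + 19096 + 13276 + 20782 = 71501
Sum over 2–5: 19096 + 13276 + 20782 + 1698 = 54852
CMA at t=3 = (71501 + 54852) / (2·4) = 126353 / 8 = 15794.125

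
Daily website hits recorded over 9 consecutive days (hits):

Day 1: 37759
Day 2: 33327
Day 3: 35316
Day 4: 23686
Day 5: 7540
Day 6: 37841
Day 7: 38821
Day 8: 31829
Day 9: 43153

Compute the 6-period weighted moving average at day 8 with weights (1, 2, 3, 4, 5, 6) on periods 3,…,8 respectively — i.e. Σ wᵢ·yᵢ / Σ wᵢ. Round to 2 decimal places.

30559.57

Weighted sum: 1·35316 + 2·23686 + 3·7540 + 4·37841 + 5·38821 + 6·31829 = 35316 + 47372 + 22620 + 151364 + 194105 + 190974 = 641751
Weight total: 1 + 2 + 3 + 4 + 5 + 6 = 21
WMA = 641751 / 21 = 30559.57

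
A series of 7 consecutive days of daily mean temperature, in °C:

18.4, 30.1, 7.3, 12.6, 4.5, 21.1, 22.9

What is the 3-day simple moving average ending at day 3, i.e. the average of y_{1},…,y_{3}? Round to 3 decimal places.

18.600

Sum of periods 1–3: 18.4 + 30.1 + 7.3 = 55.8
Divide by 3: 55.8 / 3 = 18.600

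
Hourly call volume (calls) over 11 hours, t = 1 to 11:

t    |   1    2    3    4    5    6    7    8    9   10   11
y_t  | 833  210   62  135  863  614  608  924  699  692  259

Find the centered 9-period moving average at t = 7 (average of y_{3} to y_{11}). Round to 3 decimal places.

539.556

Sum of periods 3–11: 62 + 135 + 863 + 614 + 608 + 924 + 699 + 692 + 259 = 4856
Divide by 9: 4856 / 9 = 539.556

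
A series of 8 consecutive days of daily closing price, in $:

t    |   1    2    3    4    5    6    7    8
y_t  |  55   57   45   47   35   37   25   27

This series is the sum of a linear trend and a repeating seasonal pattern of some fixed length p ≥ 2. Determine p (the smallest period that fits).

2

First differences y_{t+1} − y_t: 2, -12, 2, -12, 2, -12, …
The difference pattern repeats every 2 terms and not for any smaller step, so p = 2.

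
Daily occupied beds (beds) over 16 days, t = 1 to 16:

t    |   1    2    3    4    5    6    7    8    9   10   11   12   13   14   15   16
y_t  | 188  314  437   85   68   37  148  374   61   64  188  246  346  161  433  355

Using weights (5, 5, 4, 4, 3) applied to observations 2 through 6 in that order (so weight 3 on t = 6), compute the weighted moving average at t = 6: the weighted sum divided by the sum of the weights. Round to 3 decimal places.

Weighted sum: 5·314 + 5·437 + 4·85 + 4·68 + 3·37 = 1570 + 2185 + 340 + 272 + 111 = 4478
Weight total: 5 + 5 + 4 + 4 + 3 = 21
WMA = 4478 / 21 = 213.238

213.238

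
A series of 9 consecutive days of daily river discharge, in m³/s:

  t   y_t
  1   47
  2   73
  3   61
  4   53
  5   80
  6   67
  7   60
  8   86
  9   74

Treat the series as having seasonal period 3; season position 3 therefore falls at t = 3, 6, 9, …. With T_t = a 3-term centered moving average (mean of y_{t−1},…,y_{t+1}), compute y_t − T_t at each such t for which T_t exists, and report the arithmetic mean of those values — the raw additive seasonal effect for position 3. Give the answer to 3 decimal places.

Season position 3 occurs at t = 3, 6 (where T_t is defined).
t=3: T_3 = 62.33333; y_3 − T_3 = 61 − 62.33333 = -1.33333
t=6: T_6 = 69.00000; y_6 − T_6 = 67 − 69.00000 = -2.00000
Mean deviation: (-1.33333 + -2.00000) / 2 = -1.667

-1.667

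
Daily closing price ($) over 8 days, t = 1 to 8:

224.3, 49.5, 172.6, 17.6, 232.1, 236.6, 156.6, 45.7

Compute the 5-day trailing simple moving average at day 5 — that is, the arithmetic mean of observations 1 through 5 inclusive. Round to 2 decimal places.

139.22

Sum of periods 1–5: 224.3 + 49.5 + 172.6 + 17.6 + 232.1 = 696.1
Divide by 5: 696.1 / 5 = 139.22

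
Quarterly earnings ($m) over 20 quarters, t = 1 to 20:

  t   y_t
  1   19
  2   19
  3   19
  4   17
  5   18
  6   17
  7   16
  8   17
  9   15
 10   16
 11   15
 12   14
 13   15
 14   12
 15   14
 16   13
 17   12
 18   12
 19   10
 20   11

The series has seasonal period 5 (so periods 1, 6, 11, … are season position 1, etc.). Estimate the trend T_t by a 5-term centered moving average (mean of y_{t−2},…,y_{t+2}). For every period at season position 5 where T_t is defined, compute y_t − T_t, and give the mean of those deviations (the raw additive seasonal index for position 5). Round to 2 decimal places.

0.67

Season position 5 occurs at t = 5, 10, 15 (where T_t is defined).
t=5: T_5 = 17.4000; y_5 − T_5 = 18 − 17.4000 = 0.6000
t=10: T_10 = 15.4000; y_10 − T_10 = 16 − 15.4000 = 0.6000
t=15: T_15 = 13.2000; y_15 − T_15 = 14 − 13.2000 = 0.8000
Mean deviation: (0.6000 + 0.6000 + 0.8000) / 3 = 0.67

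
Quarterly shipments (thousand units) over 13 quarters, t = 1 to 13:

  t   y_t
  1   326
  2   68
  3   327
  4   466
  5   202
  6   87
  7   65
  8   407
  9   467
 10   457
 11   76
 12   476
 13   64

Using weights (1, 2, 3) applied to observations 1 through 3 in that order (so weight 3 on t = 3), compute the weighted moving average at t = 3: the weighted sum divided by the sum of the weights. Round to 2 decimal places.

Weighted sum: 1·326 + 2·68 + 3·327 = 326 + 136 + 981 = 1443
Weight total: 1 + 2 + 3 = 6
WMA = 1443 / 6 = 240.50

240.50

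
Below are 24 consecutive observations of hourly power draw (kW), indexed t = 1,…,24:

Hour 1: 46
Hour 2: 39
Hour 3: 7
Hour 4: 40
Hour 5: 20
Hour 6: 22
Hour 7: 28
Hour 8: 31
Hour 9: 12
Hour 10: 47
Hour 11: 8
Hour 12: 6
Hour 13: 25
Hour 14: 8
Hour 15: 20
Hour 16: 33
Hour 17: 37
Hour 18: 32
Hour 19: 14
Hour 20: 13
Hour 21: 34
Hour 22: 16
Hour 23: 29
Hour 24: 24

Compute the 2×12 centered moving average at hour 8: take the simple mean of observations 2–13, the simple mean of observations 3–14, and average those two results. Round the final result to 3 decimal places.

22.458

Sum over 2–13: 39 + 7 + 40 + 20 + 22 + 28 + 31 + 12 + 47 + 8 + 6 + 25 = 285
Sum over 3–14: 7 + 40 + 20 + 22 + 28 + 31 + 12 + 47 + 8 + 6 + 25 + 8 = 254
CMA at t=8 = (285 + 254) / (2·12) = 539 / 24 = 22.458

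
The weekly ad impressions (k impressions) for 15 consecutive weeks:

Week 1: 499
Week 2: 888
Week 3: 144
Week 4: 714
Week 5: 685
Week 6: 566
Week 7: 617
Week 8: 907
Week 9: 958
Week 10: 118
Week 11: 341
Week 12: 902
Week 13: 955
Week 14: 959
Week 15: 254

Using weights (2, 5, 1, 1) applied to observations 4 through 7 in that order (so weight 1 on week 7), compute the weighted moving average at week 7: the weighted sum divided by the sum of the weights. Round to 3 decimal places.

Weighted sum: 2·714 + 5·685 + 1·566 + 1·617 = 1428 + 3425 + 566 + 617 = 6036
Weight total: 2 + 5 + 1 + 1 = 9
WMA = 6036 / 9 = 670.667

670.667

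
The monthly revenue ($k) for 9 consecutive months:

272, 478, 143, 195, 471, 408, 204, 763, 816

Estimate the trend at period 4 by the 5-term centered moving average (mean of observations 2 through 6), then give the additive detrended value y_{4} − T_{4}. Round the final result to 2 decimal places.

Trend T_4 = (478 + 143 + 195 + 471 + 408) / 5 = 1695/5 = 339.0000
Detrended value: 195 − 339.0000 = -144.00

-144.00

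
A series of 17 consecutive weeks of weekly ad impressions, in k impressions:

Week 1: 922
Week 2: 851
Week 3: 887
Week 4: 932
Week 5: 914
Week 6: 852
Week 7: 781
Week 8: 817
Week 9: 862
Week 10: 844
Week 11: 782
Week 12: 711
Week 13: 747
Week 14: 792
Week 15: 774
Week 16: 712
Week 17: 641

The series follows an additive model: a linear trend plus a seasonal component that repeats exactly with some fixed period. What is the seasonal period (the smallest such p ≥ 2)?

First differences y_{t+1} − y_t: -71, 36, 45, -18, -62, -71, 36, 45, -18, -62, -71, 36, …
The difference pattern repeats every 5 terms and not for any smaller step, so p = 5.

5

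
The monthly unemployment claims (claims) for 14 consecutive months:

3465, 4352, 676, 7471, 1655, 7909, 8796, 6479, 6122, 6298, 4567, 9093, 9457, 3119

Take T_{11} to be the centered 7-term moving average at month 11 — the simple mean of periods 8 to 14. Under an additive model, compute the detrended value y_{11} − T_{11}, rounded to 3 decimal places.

-1880.857

Trend T_11 = (6479 + 6122 + 6298 + 4567 + 9093 + 9457 + 3119) / 7 = 45135/7 = 6447.85714
Detrended value: 4567 − 6447.85714 = -1880.857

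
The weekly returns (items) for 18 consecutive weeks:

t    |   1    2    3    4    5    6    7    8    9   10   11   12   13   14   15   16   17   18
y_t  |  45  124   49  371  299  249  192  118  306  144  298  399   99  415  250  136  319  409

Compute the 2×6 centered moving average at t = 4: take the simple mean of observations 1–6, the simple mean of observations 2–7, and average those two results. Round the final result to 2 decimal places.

201.75

Sum over 1–6: 45 + 124 + 49 + 371 + 299 + 249 = 1137
Sum over 2–7: 124 + 49 + 371 + 299 + 249 + 192 = 1284
CMA at t=4 = (1137 + 1284) / (2·6) = 2421 / 12 = 201.75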